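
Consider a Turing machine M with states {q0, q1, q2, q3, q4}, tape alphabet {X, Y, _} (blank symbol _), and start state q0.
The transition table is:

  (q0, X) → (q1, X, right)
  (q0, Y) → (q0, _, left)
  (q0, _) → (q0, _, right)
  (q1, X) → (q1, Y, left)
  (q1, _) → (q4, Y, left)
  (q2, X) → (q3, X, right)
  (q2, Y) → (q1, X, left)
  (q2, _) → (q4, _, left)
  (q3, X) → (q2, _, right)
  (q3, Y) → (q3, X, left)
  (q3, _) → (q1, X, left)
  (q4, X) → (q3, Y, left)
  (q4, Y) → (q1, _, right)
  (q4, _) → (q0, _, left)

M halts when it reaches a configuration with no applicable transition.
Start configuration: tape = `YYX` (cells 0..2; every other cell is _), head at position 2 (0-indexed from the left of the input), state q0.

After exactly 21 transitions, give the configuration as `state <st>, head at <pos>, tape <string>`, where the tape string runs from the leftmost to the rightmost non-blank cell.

state q0, head at -3, tape YYXYY

state=q0 head=2 tape=____YY[X]_   (q0,X)→(q1,X,right)
state=q1 head=3 tape=____YYX[_]   (q1,_)→(q4,Y,left)
state=q4 head=2 tape=____YY[X]Y   (q4,X)→(q3,Y,left)
state=q3 head=1 tape=____Y[Y]YY   (q3,Y)→(q3,X,left)
state=q3 head=0 tape=____[Y]XYY   (q3,Y)→(q3,X,left)
state=q3 head=-1 tape=___[_]XXYY   (q3,_)→(q1,X,left)
state=q1 head=-2 tape=__[_]XXXYY   (q1,_)→(q4,Y,left)
state=q4 head=-3 tape=_[_]YXXXYY   (q4,_)→(q0,_,left)
state=q0 head=-4 tape=[_]_YXXXYY   (q0,_)→(q0,_,right)
state=q0 head=-3 tape=_[_]YXXXYY   (q0,_)→(q0,_,right)
state=q0 head=-2 tape=__[Y]XXXYY   (q0,Y)→(q0,_,left)
state=q0 head=-3 tape=_[_]_XXXYY   (q0,_)→(q0,_,right)
state=q0 head=-2 tape=__[_]XXXYY   (q0,_)→(q0,_,right)
state=q0 head=-1 tape=___[X]XXYY   (q0,X)→(q1,X,right)
state=q1 head=0 tape=___X[X]XYY   (q1,X)→(q1,Y,left)
state=q1 head=-1 tape=___[X]YXYY   (q1,X)→(q1,Y,left)
state=q1 head=-2 tape=__[_]YYXYY   (q1,_)→(q4,Y,left)
state=q4 head=-3 tape=_[_]YYYXYY   (q4,_)→(q0,_,left)
state=q0 head=-4 tape=[_]_YYYXYY   (q0,_)→(q0,_,right)
state=q0 head=-3 tape=_[_]YYYXYY   (q0,_)→(q0,_,right)
state=q0 head=-2 tape=__[Y]YYXYY   (q0,Y)→(q0,_,left)
state=q0 head=-3 tape=_[_]_YYXYY
After 21 steps: state q0, head at -3, tape YYXYY.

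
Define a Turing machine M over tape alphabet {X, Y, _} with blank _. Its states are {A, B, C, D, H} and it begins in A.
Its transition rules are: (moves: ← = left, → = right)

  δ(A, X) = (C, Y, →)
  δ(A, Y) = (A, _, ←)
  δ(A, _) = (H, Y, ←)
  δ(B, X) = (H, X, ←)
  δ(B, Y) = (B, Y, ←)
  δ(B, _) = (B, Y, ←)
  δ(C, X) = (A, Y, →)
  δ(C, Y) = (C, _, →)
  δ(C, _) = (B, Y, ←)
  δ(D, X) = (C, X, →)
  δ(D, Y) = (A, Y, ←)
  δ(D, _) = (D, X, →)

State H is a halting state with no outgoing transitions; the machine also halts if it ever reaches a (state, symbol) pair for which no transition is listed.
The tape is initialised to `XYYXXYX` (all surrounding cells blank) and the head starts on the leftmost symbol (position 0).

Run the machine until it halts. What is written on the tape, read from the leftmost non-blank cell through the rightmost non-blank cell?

state=A head=0 tape=[X]YYXXYX_   (A,X)→(C,Y,→)
state=C head=1 tape=Y[Y]YXXYX_   (C,Y)→(C,_,→)
state=C head=2 tape=Y_[Y]XXYX_   (C,Y)→(C,_,→)
state=C head=3 tape=Y__[X]XYX_   (C,X)→(A,Y,→)
state=A head=4 tape=Y__Y[X]YX_   (A,X)→(C,Y,→)
state=C head=5 tape=Y__YY[Y]X_   (C,Y)→(C,_,→)
state=C head=6 tape=Y__YY_[X]_   (C,X)→(A,Y,→)
state=A head=7 tape=Y__YY_Y[_]   (A,_)→(H,Y,←)
state=H head=6 tape=Y__YY_[Y]Y
The non-blank tape span at halt is Y__YY_YY.

Y__YY_YY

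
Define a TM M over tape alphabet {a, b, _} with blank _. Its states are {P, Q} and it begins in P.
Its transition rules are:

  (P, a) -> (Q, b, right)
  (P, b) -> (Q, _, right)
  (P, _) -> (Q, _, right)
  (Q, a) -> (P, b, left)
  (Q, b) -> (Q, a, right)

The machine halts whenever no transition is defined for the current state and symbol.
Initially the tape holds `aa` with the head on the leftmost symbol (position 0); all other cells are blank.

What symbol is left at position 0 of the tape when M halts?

_

P | [a]a_   read a → write b, move right, go to Q
Q | b[a]_   read a → write b, move left, go to P
P | [b]b_   read b → write _, move right, go to Q
Q | _[b]_   read b → write a, move right, go to Q
Q | _a[_]
Cell 0 holds _ when M halts.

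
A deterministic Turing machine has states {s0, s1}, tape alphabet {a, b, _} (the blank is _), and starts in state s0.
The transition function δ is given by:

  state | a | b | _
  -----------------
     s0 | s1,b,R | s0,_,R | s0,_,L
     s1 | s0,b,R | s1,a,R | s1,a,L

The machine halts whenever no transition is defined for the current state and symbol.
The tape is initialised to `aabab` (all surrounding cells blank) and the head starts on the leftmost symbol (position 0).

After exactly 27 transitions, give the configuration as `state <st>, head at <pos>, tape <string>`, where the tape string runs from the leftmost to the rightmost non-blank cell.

state=s0 head=0 tape=[a]abab___   (s0,a)→(s1,b,R)
state=s1 head=1 tape=b[a]bab___   (s1,a)→(s0,b,R)
state=s0 head=2 tape=bb[b]ab___   (s0,b)→(s0,_,R)
state=s0 head=3 tape=bb_[a]b___   (s0,a)→(s1,b,R)
state=s1 head=4 tape=bb_b[b]___   (s1,b)→(s1,a,R)
state=s1 head=5 tape=bb_ba[_]__   (s1,_)→(s1,a,L)
state=s1 head=4 tape=bb_b[a]a__   (s1,a)→(s0,b,R)
state=s0 head=5 tape=bb_bb[a]__   (s0,a)→(s1,b,R)
state=s1 head=6 tape=bb_bbb[_]_   (s1,_)→(s1,a,L)
state=s1 head=5 tape=bb_bb[b]a_   (s1,b)→(s1,a,R)
state=s1 head=6 tape=bb_bba[a]_   (s1,a)→(s0,b,R)
state=s0 head=7 tape=bb_bbab[_]   (s0,_)→(s0,_,L)
state=s0 head=6 tape=bb_bba[b]_   (s0,b)→(s0,_,R)
state=s0 head=7 tape=bb_bba_[_]   (s0,_)→(s0,_,L)
state=s0 head=6 tape=bb_bba[_]_   (s0,_)→(s0,_,L)
state=s0 head=5 tape=bb_bb[a]__   (s0,a)→(s1,b,R)
state=s1 head=6 tape=bb_bbb[_]_   (s1,_)→(s1,a,L)
state=s1 head=5 tape=bb_bb[b]a_   (s1,b)→(s1,a,R)
state=s1 head=6 tape=bb_bba[a]_   (s1,a)→(s0,b,R)
state=s0 head=7 tape=bb_bbab[_]   (s0,_)→(s0,_,L)
state=s0 head=6 tape=bb_bba[b]_   (s0,b)→(s0,_,R)
state=s0 head=7 tape=bb_bba_[_]   (s0,_)→(s0,_,L)
state=s0 head=6 tape=bb_bba[_]_   (s0,_)→(s0,_,L)
state=s0 head=5 tape=bb_bb[a]__   (s0,a)→(s1,b,R)
state=s1 head=6 tape=bb_bbb[_]_   (s1,_)→(s1,a,L)
state=s1 head=5 tape=bb_bb[b]a_   (s1,b)→(s1,a,R)
state=s1 head=6 tape=bb_bba[a]_   (s1,a)→(s0,b,R)
state=s0 head=7 tape=bb_bbab[_]
After 27 steps: state s0, head at 7, tape bb_bbab.

state s0, head at 7, tape bb_bbab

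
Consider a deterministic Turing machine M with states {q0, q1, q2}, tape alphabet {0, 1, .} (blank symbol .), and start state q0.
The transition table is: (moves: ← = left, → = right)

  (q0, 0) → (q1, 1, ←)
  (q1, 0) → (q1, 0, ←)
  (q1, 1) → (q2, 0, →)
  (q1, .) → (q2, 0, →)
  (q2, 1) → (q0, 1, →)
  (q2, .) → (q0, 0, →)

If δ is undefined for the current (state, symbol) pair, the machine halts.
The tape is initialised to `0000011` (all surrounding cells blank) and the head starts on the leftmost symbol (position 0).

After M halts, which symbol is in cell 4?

q0 | .[0]000011   read 0 → write 1, move ←, go to q1
q1 | [.]1000011   read . → write 0, move →, go to q2
q2 | 0[1]000011   read 1 → write 1, move →, go to q0
q0 | 01[0]00011   read 0 → write 1, move ←, go to q1
q1 | 0[1]100011   read 1 → write 0, move →, go to q2
q2 | 00[1]00011   read 1 → write 1, move →, go to q0
q0 | 001[0]0011   read 0 → write 1, move ←, go to q1
q1 | 00[1]10011   read 1 → write 0, move →, go to q2
q2 | 000[1]0011   read 1 → write 1, move →, go to q0
q0 | 0001[0]011   read 0 → write 1, move ←, go to q1
q1 | 000[1]1011   read 1 → write 0, move →, go to q2
q2 | 0000[1]011   read 1 → write 1, move →, go to q0
q0 | 00001[0]11   read 0 → write 1, move ←, go to q1
q1 | 0000[1]111   read 1 → write 0, move →, go to q2
q2 | 00000[1]11   read 1 → write 1, move →, go to q0
q0 | 000001[1]1
Cell 4 holds 1 when M halts.

1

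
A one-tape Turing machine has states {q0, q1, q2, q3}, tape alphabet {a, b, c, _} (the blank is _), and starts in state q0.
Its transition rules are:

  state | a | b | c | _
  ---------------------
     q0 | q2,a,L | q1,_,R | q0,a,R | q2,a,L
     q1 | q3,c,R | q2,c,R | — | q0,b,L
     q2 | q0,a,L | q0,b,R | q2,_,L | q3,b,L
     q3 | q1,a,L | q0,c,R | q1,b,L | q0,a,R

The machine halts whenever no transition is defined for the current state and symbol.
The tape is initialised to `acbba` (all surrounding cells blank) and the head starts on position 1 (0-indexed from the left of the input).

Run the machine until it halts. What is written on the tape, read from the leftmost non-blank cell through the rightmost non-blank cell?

a_caaaa

state=q0 head=1 tape=__a[c]bba   (q0,c)→(q0,a,R)
state=q0 head=2 tape=__aa[b]ba   (q0,b)→(q1,_,R)
state=q1 head=3 tape=__aa_[b]a   (q1,b)→(q2,c,R)
state=q2 head=4 tape=__aa_c[a]   (q2,a)→(q0,a,L)
state=q0 head=3 tape=__aa_[c]a   (q0,c)→(q0,a,R)
state=q0 head=4 tape=__aa_a[a]   (q0,a)→(q2,a,L)
state=q2 head=3 tape=__aa_[a]a   (q2,a)→(q0,a,L)
state=q0 head=2 tape=__aa[_]aa   (q0,_)→(q2,a,L)
state=q2 head=1 tape=__a[a]aaa   (q2,a)→(q0,a,L)
state=q0 head=0 tape=__[a]aaaa   (q0,a)→(q2,a,L)
state=q2 head=-1 tape=_[_]aaaaa   (q2,_)→(q3,b,L)
state=q3 head=-2 tape=[_]baaaaa   (q3,_)→(q0,a,R)
state=q0 head=-1 tape=a[b]aaaaa   (q0,b)→(q1,_,R)
state=q1 head=0 tape=a_[a]aaaa   (q1,a)→(q3,c,R)
state=q3 head=1 tape=a_c[a]aaa   (q3,a)→(q1,a,L)
state=q1 head=0 tape=a_[c]aaaa
The non-blank tape span at halt is a_caaaa.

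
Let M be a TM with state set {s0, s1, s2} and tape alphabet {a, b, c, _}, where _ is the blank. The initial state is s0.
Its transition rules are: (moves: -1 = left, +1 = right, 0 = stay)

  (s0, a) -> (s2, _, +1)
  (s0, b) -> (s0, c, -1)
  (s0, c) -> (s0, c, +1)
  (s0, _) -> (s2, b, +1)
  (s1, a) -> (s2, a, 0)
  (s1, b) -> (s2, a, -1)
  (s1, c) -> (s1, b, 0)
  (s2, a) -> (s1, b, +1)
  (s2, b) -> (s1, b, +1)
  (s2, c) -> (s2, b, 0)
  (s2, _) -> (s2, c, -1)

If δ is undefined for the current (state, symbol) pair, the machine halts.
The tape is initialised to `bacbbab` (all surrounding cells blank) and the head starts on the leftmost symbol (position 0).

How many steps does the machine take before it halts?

s0 | _[b]acbbab_   read b → write c, move -1, go to s0
s0 | [_]cacbbab_   read _ → write b, move +1, go to s2
s2 | b[c]acbbab_   read c → write b, move 0, go to s2
s2 | b[b]acbbab_   read b → write b, move +1, go to s1
s1 | bb[a]cbbab_   read a → write a, move 0, go to s2
s2 | bb[a]cbbab_   read a → write b, move +1, go to s1
s1 | bbb[c]bbab_   read c → write b, move 0, go to s1
s1 | bbb[b]bbab_   read b → write a, move -1, go to s2
s2 | bb[b]abbab_   read b → write b, move +1, go to s1
s1 | bbb[a]bbab_   read a → write a, move 0, go to s2
s2 | bbb[a]bbab_   read a → write b, move +1, go to s1
s1 | bbbb[b]bab_   read b → write a, move -1, go to s2
s2 | bbb[b]abab_   read b → write b, move +1, go to s1
s1 | bbbb[a]bab_   read a → write a, move 0, go to s2
s2 | bbbb[a]bab_   read a → write b, move +1, go to s1
s1 | bbbbb[b]ab_   read b → write a, move -1, go to s2
s2 | bbbb[b]aab_   read b → write b, move +1, go to s1
s1 | bbbbb[a]ab_   read a → write a, move 0, go to s2
s2 | bbbbb[a]ab_   read a → write b, move +1, go to s1
s1 | bbbbbb[a]b_   read a → write a, move 0, go to s2
s2 | bbbbbb[a]b_   read a → write b, move +1, go to s1
s1 | bbbbbbb[b]_   read b → write a, move -1, go to s2
s2 | bbbbbb[b]a_   read b → write b, move +1, go to s1
s1 | bbbbbbb[a]_   read a → write a, move 0, go to s2
s2 | bbbbbbb[a]_   read a → write b, move +1, go to s1
s1 | bbbbbbbb[_]
M halts after 25 transitions.

25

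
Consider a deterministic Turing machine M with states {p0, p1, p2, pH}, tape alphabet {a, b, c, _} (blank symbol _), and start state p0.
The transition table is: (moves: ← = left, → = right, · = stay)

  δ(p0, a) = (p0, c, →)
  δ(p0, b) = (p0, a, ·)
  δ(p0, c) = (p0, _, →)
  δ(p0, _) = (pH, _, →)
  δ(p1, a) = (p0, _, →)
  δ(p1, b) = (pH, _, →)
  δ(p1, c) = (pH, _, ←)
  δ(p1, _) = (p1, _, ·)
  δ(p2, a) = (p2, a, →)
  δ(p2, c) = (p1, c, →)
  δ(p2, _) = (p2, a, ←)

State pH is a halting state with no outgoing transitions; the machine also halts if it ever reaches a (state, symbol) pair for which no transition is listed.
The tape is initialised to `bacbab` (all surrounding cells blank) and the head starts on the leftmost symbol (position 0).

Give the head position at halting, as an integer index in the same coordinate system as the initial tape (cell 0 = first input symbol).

p0 | [b]acbab__   read b → write a, move ·, go to p0
p0 | [a]acbab__   read a → write c, move →, go to p0
p0 | c[a]cbab__   read a → write c, move →, go to p0
p0 | cc[c]bab__   read c → write _, move →, go to p0
p0 | cc_[b]ab__   read b → write a, move ·, go to p0
p0 | cc_[a]ab__   read a → write c, move →, go to p0
p0 | cc_c[a]b__   read a → write c, move →, go to p0
p0 | cc_cc[b]__   read b → write a, move ·, go to p0
p0 | cc_cc[a]__   read a → write c, move →, go to p0
p0 | cc_ccc[_]_   read _ → write _, move →, go to pH
pH | cc_ccc_[_]
At halt the head is at cell 7.

7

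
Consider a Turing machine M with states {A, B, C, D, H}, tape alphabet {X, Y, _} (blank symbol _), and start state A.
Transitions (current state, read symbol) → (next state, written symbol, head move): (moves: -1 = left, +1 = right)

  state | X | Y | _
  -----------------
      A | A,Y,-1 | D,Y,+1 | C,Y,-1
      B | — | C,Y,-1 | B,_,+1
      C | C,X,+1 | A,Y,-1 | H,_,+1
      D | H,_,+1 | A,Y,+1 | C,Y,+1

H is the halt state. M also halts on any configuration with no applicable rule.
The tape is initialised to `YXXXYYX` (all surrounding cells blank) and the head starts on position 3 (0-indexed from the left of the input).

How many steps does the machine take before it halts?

19

state=A head=3 tape=YXX[X]YYX____   (A,X)→(A,Y,-1)
state=A head=2 tape=YX[X]YYYX____   (A,X)→(A,Y,-1)
state=A head=1 tape=Y[X]YYYYX____   (A,X)→(A,Y,-1)
state=A head=0 tape=[Y]YYYYYX____   (A,Y)→(D,Y,+1)
state=D head=1 tape=Y[Y]YYYYX____   (D,Y)→(A,Y,+1)
state=A head=2 tape=YY[Y]YYYX____   (A,Y)→(D,Y,+1)
state=D head=3 tape=YYY[Y]YYX____   (D,Y)→(A,Y,+1)
state=A head=4 tape=YYYY[Y]YX____   (A,Y)→(D,Y,+1)
state=D head=5 tape=YYYYY[Y]X____   (D,Y)→(A,Y,+1)
state=A head=6 tape=YYYYYY[X]____   (A,X)→(A,Y,-1)
state=A head=5 tape=YYYYY[Y]Y____   (A,Y)→(D,Y,+1)
state=D head=6 tape=YYYYYY[Y]____   (D,Y)→(A,Y,+1)
state=A head=7 tape=YYYYYYY[_]___   (A,_)→(C,Y,-1)
state=C head=6 tape=YYYYYY[Y]Y___   (C,Y)→(A,Y,-1)
state=A head=5 tape=YYYYY[Y]YY___   (A,Y)→(D,Y,+1)
state=D head=6 tape=YYYYYY[Y]Y___   (D,Y)→(A,Y,+1)
state=A head=7 tape=YYYYYYY[Y]___   (A,Y)→(D,Y,+1)
state=D head=8 tape=YYYYYYYY[_]__   (D,_)→(C,Y,+1)
state=C head=9 tape=YYYYYYYYY[_]_   (C,_)→(H,_,+1)
state=H head=10 tape=YYYYYYYYY_[_]
M halts after 19 transitions.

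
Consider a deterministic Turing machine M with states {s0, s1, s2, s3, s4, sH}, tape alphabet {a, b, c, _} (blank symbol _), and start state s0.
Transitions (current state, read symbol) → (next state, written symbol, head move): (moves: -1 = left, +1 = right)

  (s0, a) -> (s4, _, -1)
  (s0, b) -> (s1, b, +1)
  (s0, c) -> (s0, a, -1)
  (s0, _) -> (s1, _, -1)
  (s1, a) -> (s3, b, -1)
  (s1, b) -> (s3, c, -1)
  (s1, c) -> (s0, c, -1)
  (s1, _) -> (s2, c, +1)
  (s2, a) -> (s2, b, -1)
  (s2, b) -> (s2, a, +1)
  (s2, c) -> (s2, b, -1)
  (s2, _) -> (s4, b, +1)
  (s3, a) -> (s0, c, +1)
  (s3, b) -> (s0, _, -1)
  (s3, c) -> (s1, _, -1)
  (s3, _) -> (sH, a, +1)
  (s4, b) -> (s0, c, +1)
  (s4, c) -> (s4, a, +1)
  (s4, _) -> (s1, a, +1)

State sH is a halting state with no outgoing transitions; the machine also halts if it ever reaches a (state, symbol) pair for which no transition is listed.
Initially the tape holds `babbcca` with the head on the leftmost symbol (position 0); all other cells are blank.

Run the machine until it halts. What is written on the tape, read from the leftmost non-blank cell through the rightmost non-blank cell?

cba_babbcca

state=s0 head=0 tape=____[b]abbcca   (s0,b)→(s1,b,+1)
state=s1 head=1 tape=____b[a]bbcca   (s1,a)→(s3,b,-1)
state=s3 head=0 tape=____[b]bbbcca   (s3,b)→(s0,_,-1)
state=s0 head=-1 tape=___[_]_bbbcca   (s0,_)→(s1,_,-1)
state=s1 head=-2 tape=__[_]__bbbcca   (s1,_)→(s2,c,+1)
state=s2 head=-1 tape=__c[_]_bbbcca   (s2,_)→(s4,b,+1)
state=s4 head=0 tape=__cb[_]bbbcca   (s4,_)→(s1,a,+1)
state=s1 head=1 tape=__cba[b]bbcca   (s1,b)→(s3,c,-1)
state=s3 head=0 tape=__cb[a]cbbcca   (s3,a)→(s0,c,+1)
state=s0 head=1 tape=__cbc[c]bbcca   (s0,c)→(s0,a,-1)
state=s0 head=0 tape=__cb[c]abbcca   (s0,c)→(s0,a,-1)
state=s0 head=-1 tape=__c[b]aabbcca   (s0,b)→(s1,b,+1)
state=s1 head=0 tape=__cb[a]abbcca   (s1,a)→(s3,b,-1)
state=s3 head=-1 tape=__c[b]babbcca   (s3,b)→(s0,_,-1)
state=s0 head=-2 tape=__[c]_babbcca   (s0,c)→(s0,a,-1)
state=s0 head=-3 tape=_[_]a_babbcca   (s0,_)→(s1,_,-1)
state=s1 head=-4 tape=[_]_a_babbcca   (s1,_)→(s2,c,+1)
state=s2 head=-3 tape=c[_]a_babbcca   (s2,_)→(s4,b,+1)
state=s4 head=-2 tape=cb[a]_babbcca
The non-blank tape span at halt is cba_babbcca.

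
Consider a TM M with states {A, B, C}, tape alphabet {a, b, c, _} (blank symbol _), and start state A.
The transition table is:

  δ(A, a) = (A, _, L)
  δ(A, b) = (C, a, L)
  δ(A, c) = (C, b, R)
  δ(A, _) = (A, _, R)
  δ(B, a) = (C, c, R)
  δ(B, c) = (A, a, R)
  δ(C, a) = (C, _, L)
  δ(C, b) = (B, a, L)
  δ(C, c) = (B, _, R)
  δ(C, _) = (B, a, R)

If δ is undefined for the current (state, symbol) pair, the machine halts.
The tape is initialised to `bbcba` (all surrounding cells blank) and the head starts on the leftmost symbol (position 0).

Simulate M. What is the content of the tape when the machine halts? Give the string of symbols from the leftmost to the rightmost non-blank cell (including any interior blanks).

state=A head=0 tape=__[b]bcba   (A,b)→(C,a,L)
state=C head=-1 tape=_[_]abcba   (C,_)→(B,a,R)
state=B head=0 tape=_a[a]bcba   (B,a)→(C,c,R)
state=C head=1 tape=_ac[b]cba   (C,b)→(B,a,L)
state=B head=0 tape=_a[c]acba   (B,c)→(A,a,R)
state=A head=1 tape=_aa[a]cba   (A,a)→(A,_,L)
state=A head=0 tape=_a[a]_cba   (A,a)→(A,_,L)
state=A head=-1 tape=_[a]__cba   (A,a)→(A,_,L)
state=A head=-2 tape=[_]___cba   (A,_)→(A,_,R)
state=A head=-1 tape=_[_]__cba   (A,_)→(A,_,R)
state=A head=0 tape=__[_]_cba   (A,_)→(A,_,R)
state=A head=1 tape=___[_]cba   (A,_)→(A,_,R)
state=A head=2 tape=____[c]ba   (A,c)→(C,b,R)
state=C head=3 tape=____b[b]a   (C,b)→(B,a,L)
state=B head=2 tape=____[b]aa
The non-blank tape span at halt is baa.

baa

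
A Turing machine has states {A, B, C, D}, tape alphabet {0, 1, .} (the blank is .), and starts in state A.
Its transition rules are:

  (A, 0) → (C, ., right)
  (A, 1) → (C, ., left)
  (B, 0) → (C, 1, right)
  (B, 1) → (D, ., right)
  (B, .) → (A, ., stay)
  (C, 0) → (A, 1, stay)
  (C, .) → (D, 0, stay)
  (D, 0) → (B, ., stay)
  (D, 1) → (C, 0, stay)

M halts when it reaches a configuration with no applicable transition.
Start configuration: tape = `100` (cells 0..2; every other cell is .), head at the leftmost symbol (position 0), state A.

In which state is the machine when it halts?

A | .[1]00   read 1 → write ., move left, go to C
C | [.].00   read . → write 0, move stay, go to D
D | [0].00   read 0 → write ., move stay, go to B
B | [.].00   read . → write ., move stay, go to A
A | [.].00
No transition is defined for (A, .); M halts in state A.

A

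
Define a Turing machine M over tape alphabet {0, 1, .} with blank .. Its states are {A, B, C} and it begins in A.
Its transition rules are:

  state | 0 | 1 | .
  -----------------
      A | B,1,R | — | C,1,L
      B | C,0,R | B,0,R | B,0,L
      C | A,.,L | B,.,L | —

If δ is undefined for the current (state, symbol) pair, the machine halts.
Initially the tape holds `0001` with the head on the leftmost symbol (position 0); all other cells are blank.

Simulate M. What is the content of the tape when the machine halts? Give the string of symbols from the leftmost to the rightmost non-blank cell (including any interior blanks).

A | [0]001   read 0 → write 1, move R, go to B
B | 1[0]01   read 0 → write 0, move R, go to C
C | 10[0]1   read 0 → write ., move L, go to A
A | 1[0].1   read 0 → write 1, move R, go to B
B | 11[.]1   read . → write 0, move L, go to B
B | 1[1]01   read 1 → write 0, move R, go to B
B | 10[0]1   read 0 → write 0, move R, go to C
C | 100[1]   read 1 → write ., move L, go to B
B | 10[0].   read 0 → write 0, move R, go to C
C | 100[.]
The non-blank tape span at halt is 100.

100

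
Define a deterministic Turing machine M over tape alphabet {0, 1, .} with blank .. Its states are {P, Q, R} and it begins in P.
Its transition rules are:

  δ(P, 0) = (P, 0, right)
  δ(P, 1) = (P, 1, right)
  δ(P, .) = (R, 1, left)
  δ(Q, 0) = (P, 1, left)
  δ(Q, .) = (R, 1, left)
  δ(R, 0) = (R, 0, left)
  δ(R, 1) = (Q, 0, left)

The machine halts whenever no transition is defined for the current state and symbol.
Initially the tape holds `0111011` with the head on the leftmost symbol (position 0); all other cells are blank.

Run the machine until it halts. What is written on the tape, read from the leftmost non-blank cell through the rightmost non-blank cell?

P | [0]111011.   read 0 → write 0, move right, go to P
P | 0[1]11011.   read 1 → write 1, move right, go to P
P | 01[1]1011.   read 1 → write 1, move right, go to P
P | 011[1]011.   read 1 → write 1, move right, go to P
P | 0111[0]11.   read 0 → write 0, move right, go to P
P | 01110[1]1.   read 1 → write 1, move right, go to P
P | 011101[1].   read 1 → write 1, move right, go to P
P | 0111011[.]   read . → write 1, move left, go to R
R | 011101[1]1   read 1 → write 0, move left, go to Q
Q | 01110[1]01
The non-blank tape span at halt is 01110101.

01110101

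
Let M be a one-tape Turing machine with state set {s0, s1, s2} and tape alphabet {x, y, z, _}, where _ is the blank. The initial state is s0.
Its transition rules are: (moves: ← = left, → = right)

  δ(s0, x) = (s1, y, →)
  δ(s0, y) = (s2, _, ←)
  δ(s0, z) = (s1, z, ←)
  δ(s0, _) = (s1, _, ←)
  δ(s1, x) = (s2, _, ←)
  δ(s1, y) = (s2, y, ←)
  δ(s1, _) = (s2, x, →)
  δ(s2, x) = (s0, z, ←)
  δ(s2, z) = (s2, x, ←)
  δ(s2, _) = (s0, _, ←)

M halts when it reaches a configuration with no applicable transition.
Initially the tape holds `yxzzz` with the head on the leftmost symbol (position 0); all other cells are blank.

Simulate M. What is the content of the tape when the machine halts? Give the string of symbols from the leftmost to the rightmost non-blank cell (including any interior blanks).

s0 | ___[y]xzzz   read y → write _, move ←, go to s2
s2 | __[_]_xzzz   read _ → write _, move ←, go to s0
s0 | _[_]__xzzz   read _ → write _, move ←, go to s1
s1 | [_]___xzzz   read _ → write x, move →, go to s2
s2 | x[_]__xzzz   read _ → write _, move ←, go to s0
s0 | [x]___xzzz   read x → write y, move →, go to s1
s1 | y[_]__xzzz   read _ → write x, move →, go to s2
s2 | yx[_]_xzzz   read _ → write _, move ←, go to s0
s0 | y[x]__xzzz   read x → write y, move →, go to s1
s1 | yy[_]_xzzz   read _ → write x, move →, go to s2
s2 | yyx[_]xzzz   read _ → write _, move ←, go to s0
s0 | yy[x]_xzzz   read x → write y, move →, go to s1
s1 | yyy[_]xzzz   read _ → write x, move →, go to s2
s2 | yyyx[x]zzz   read x → write z, move ←, go to s0
s0 | yyy[x]zzzz   read x → write y, move →, go to s1
s1 | yyyy[z]zzz
The non-blank tape span at halt is yyyyzzzz.

yyyyzzzz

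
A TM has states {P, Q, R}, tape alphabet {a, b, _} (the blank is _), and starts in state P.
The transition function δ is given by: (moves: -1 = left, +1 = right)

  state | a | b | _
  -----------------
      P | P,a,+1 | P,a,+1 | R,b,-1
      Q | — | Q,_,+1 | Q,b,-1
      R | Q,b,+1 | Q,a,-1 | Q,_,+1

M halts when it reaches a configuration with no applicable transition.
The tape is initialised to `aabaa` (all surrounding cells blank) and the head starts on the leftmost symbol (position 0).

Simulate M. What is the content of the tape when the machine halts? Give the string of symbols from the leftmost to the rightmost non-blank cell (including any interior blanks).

P | [a]abaa___   read a → write a, move +1, go to P
P | a[a]baa___   read a → write a, move +1, go to P
P | aa[b]aa___   read b → write a, move +1, go to P
P | aaa[a]a___   read a → write a, move +1, go to P
P | aaaa[a]___   read a → write a, move +1, go to P
P | aaaaa[_]__   read _ → write b, move -1, go to R
R | aaaa[a]b__   read a → write b, move +1, go to Q
Q | aaaab[b]__   read b → write _, move +1, go to Q
Q | aaaab_[_]_   read _ → write b, move -1, go to Q
Q | aaaab[_]b_   read _ → write b, move -1, go to Q
Q | aaaa[b]bb_   read b → write _, move +1, go to Q
Q | aaaa_[b]b_   read b → write _, move +1, go to Q
Q | aaaa__[b]_   read b → write _, move +1, go to Q
Q | aaaa___[_]   read _ → write b, move -1, go to Q
Q | aaaa__[_]b   read _ → write b, move -1, go to Q
Q | aaaa_[_]bb   read _ → write b, move -1, go to Q
Q | aaaa[_]bbb   read _ → write b, move -1, go to Q
Q | aaa[a]bbbb
The non-blank tape span at halt is aaaabbbb.

aaaabbbb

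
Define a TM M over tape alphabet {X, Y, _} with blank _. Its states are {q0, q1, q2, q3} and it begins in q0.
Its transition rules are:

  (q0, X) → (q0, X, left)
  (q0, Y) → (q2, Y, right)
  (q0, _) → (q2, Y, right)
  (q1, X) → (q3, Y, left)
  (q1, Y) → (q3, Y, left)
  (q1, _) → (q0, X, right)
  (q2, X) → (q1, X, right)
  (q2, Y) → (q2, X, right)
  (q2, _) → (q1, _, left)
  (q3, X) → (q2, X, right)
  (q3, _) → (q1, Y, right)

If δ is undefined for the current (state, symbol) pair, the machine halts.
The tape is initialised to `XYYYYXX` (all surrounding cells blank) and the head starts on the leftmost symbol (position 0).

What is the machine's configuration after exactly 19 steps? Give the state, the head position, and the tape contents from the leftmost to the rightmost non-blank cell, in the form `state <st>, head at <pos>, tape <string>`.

q0 | _[X]YYYYXX_   read X → write X, move left, go to q0
q0 | [_]XYYYYXX_   read _ → write Y, move right, go to q2
q2 | Y[X]YYYYXX_   read X → write X, move right, go to q1
q1 | YX[Y]YYYXX_   read Y → write Y, move left, go to q3
q3 | Y[X]YYYYXX_   read X → write X, move right, go to q2
q2 | YX[Y]YYYXX_   read Y → write X, move right, go to q2
q2 | YXX[Y]YYXX_   read Y → write X, move right, go to q2
q2 | YXXX[Y]YXX_   read Y → write X, move right, go to q2
q2 | YXXXX[Y]XX_   read Y → write X, move right, go to q2
q2 | YXXXXX[X]X_   read X → write X, move right, go to q1
q1 | YXXXXXX[X]_   read X → write Y, move left, go to q3
q3 | YXXXXX[X]Y_   read X → write X, move right, go to q2
q2 | YXXXXXX[Y]_   read Y → write X, move right, go to q2
q2 | YXXXXXXX[_]   read _ → write _, move left, go to q1
q1 | YXXXXXX[X]_   read X → write Y, move left, go to q3
q3 | YXXXXX[X]Y_   read X → write X, move right, go to q2
q2 | YXXXXXX[Y]_   read Y → write X, move right, go to q2
q2 | YXXXXXXX[_]   read _ → write _, move left, go to q1
q1 | YXXXXXX[X]_   read X → write Y, move left, go to q3
q3 | YXXXXX[X]Y_
After 19 steps: state q3, head at 5, tape YXXXXXXY.

state q3, head at 5, tape YXXXXXXY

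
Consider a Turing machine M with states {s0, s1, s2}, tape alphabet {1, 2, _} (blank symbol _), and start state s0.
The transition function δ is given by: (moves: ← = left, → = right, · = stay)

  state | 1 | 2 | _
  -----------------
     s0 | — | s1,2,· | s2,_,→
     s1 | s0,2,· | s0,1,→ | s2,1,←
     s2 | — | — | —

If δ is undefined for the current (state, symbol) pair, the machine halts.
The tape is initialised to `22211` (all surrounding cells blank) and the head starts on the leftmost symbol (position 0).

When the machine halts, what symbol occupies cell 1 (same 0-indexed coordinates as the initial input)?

s0 | [2]2211   read 2 → write 2, move ·, go to s1
s1 | [2]2211   read 2 → write 1, move →, go to s0
s0 | 1[2]211   read 2 → write 2, move ·, go to s1
s1 | 1[2]211   read 2 → write 1, move →, go to s0
s0 | 11[2]11   read 2 → write 2, move ·, go to s1
s1 | 11[2]11   read 2 → write 1, move →, go to s0
s0 | 111[1]1
Cell 1 holds 1 when M halts.

1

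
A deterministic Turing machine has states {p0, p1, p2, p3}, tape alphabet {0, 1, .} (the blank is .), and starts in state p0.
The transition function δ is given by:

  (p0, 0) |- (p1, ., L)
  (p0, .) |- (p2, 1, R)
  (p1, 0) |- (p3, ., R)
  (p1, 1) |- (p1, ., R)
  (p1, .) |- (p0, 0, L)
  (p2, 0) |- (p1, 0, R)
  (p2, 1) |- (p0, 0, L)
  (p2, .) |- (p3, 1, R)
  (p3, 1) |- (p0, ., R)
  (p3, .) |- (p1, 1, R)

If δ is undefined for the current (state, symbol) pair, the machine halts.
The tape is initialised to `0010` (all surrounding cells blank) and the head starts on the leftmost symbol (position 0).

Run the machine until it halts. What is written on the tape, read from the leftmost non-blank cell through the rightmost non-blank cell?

state=p0 head=0 tape=..[0]010   (p0,0)→(p1,.,L)
state=p1 head=-1 tape=.[.].010   (p1,.)→(p0,0,L)
state=p0 head=-2 tape=[.]0.010   (p0,.)→(p2,1,R)
state=p2 head=-1 tape=1[0].010   (p2,0)→(p1,0,R)
state=p1 head=0 tape=10[.]010   (p1,.)→(p0,0,L)
state=p0 head=-1 tape=1[0]0010   (p0,0)→(p1,.,L)
state=p1 head=-2 tape=[1].0010   (p1,1)→(p1,.,R)
state=p1 head=-1 tape=.[.]0010   (p1,.)→(p0,0,L)
state=p0 head=-2 tape=[.]00010   (p0,.)→(p2,1,R)
state=p2 head=-1 tape=1[0]0010   (p2,0)→(p1,0,R)
state=p1 head=0 tape=10[0]010   (p1,0)→(p3,.,R)
state=p3 head=1 tape=10.[0]10
The non-blank tape span at halt is 10.010.

10.010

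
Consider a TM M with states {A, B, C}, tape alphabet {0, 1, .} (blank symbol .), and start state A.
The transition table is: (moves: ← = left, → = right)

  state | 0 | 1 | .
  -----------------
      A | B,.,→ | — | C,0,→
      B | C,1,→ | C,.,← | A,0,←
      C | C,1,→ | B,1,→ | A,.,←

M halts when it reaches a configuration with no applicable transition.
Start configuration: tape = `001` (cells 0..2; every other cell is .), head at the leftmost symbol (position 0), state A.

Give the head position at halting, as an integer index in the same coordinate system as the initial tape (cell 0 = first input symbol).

A | [0]01.   read 0 → write ., move →, go to B
B | .[0]1.   read 0 → write 1, move →, go to C
C | .1[1].   read 1 → write 1, move →, go to B
B | .11[.]   read . → write 0, move ←, go to A
A | .1[1]0
At halt the head is at cell 2.

2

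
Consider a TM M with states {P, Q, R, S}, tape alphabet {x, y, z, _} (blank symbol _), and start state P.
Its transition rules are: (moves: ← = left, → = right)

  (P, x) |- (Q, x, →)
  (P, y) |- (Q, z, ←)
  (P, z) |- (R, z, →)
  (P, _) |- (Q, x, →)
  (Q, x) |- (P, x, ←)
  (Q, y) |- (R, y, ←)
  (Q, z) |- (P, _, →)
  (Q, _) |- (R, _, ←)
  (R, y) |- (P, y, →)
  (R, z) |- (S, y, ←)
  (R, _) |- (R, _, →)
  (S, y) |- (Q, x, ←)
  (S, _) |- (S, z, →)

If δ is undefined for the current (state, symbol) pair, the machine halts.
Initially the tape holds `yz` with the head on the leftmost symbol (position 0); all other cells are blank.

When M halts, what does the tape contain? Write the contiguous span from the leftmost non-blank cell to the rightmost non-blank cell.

x_x

P | __[y]z__   read y → write z, move ←, go to Q
Q | _[_]zz__   read _ → write _, move ←, go to R
R | [_]_zz__   read _ → write _, move →, go to R
R | _[_]zz__   read _ → write _, move →, go to R
R | __[z]z__   read z → write y, move ←, go to S
S | _[_]yz__   read _ → write z, move →, go to S
S | _z[y]z__   read y → write x, move ←, go to Q
Q | _[z]xz__   read z → write _, move →, go to P
P | __[x]z__   read x → write x, move →, go to Q
Q | __x[z]__   read z → write _, move →, go to P
P | __x_[_]_   read _ → write x, move →, go to Q
Q | __x_x[_]   read _ → write _, move ←, go to R
R | __x_[x]_
The non-blank tape span at halt is x_x.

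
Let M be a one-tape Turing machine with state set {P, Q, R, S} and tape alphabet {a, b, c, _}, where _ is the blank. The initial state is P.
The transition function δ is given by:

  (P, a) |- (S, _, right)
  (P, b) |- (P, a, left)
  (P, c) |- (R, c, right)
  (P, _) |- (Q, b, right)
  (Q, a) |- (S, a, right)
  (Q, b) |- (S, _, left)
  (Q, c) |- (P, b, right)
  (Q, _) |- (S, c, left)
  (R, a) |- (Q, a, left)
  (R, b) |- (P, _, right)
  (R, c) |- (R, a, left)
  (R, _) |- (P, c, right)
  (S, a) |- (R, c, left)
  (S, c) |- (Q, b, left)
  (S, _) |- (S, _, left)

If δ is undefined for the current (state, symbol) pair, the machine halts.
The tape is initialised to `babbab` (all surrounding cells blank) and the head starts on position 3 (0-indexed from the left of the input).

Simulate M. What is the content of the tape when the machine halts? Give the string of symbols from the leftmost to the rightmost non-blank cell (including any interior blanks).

state=P head=3 tape=bab[b]ab__   (P,b)→(P,a,left)
state=P head=2 tape=ba[b]aab__   (P,b)→(P,a,left)
state=P head=1 tape=b[a]aaab__   (P,a)→(S,_,right)
state=S head=2 tape=b_[a]aab__   (S,a)→(R,c,left)
state=R head=1 tape=b[_]caab__   (R,_)→(P,c,right)
state=P head=2 tape=bc[c]aab__   (P,c)→(R,c,right)
state=R head=3 tape=bcc[a]ab__   (R,a)→(Q,a,left)
state=Q head=2 tape=bc[c]aab__   (Q,c)→(P,b,right)
state=P head=3 tape=bcb[a]ab__   (P,a)→(S,_,right)
state=S head=4 tape=bcb_[a]b__   (S,a)→(R,c,left)
state=R head=3 tape=bcb[_]cb__   (R,_)→(P,c,right)
state=P head=4 tape=bcbc[c]b__   (P,c)→(R,c,right)
state=R head=5 tape=bcbcc[b]__   (R,b)→(P,_,right)
state=P head=6 tape=bcbcc_[_]_   (P,_)→(Q,b,right)
state=Q head=7 tape=bcbcc_b[_]   (Q,_)→(S,c,left)
state=S head=6 tape=bcbcc_[b]c
The non-blank tape span at halt is bcbcc_bc.

bcbcc_bc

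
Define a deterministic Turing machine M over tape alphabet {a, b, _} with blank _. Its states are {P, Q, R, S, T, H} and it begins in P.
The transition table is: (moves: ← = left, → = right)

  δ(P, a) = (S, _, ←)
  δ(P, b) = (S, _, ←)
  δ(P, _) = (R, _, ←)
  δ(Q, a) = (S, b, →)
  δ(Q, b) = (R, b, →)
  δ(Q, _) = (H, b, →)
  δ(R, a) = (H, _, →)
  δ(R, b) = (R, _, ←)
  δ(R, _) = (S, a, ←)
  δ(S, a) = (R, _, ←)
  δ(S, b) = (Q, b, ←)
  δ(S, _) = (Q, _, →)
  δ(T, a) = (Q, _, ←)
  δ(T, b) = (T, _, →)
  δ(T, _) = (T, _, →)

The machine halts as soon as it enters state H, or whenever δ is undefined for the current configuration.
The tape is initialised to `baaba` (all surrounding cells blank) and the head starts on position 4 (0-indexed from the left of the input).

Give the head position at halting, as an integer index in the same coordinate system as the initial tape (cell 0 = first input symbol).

P | baab[a]   read a → write _, move ←, go to S
S | baa[b]_   read b → write b, move ←, go to Q
Q | ba[a]b_   read a → write b, move →, go to S
S | bab[b]_   read b → write b, move ←, go to Q
Q | ba[b]b_   read b → write b, move →, go to R
R | bab[b]_   read b → write _, move ←, go to R
R | ba[b]__   read b → write _, move ←, go to R
R | b[a]___   read a → write _, move →, go to H
H | b_[_]__
At halt the head is at cell 2.

2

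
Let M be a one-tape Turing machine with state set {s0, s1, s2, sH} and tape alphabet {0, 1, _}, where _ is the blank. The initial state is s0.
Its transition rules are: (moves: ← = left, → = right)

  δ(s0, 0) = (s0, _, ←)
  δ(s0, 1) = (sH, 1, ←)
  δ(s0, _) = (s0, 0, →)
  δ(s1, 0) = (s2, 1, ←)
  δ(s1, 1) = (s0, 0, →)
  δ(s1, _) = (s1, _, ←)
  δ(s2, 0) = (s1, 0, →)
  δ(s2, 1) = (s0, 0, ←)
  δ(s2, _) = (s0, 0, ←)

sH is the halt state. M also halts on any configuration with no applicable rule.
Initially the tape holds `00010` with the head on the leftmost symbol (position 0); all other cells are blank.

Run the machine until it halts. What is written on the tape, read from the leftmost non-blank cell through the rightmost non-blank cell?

s0 | ___[0]0010   read 0 → write _, move ←, go to s0
s0 | __[_]_0010   read _ → write 0, move →, go to s0
s0 | __0[_]0010   read _ → write 0, move →, go to s0
s0 | __00[0]010   read 0 → write _, move ←, go to s0
s0 | __0[0]_010   read 0 → write _, move ←, go to s0
s0 | __[0]__010   read 0 → write _, move ←, go to s0
s0 | _[_]___010   read _ → write 0, move →, go to s0
s0 | _0[_]__010   read _ → write 0, move →, go to s0
s0 | _00[_]_010   read _ → write 0, move →, go to s0
s0 | _000[_]010   read _ → write 0, move →, go to s0
s0 | _0000[0]10   read 0 → write _, move ←, go to s0
s0 | _000[0]_10   read 0 → write _, move ←, go to s0
s0 | _00[0]__10   read 0 → write _, move ←, go to s0
s0 | _0[0]___10   read 0 → write _, move ←, go to s0
s0 | _[0]____10   read 0 → write _, move ←, go to s0
s0 | [_]_____10   read _ → write 0, move →, go to s0
s0 | 0[_]____10   read _ → write 0, move →, go to s0
s0 | 00[_]___10   read _ → write 0, move →, go to s0
s0 | 000[_]__10   read _ → write 0, move →, go to s0
s0 | 0000[_]_10   read _ → write 0, move →, go to s0
s0 | 00000[_]10   read _ → write 0, move →, go to s0
s0 | 000000[1]0   read 1 → write 1, move ←, go to sH
sH | 00000[0]10
The non-blank tape span at halt is 00000010.

00000010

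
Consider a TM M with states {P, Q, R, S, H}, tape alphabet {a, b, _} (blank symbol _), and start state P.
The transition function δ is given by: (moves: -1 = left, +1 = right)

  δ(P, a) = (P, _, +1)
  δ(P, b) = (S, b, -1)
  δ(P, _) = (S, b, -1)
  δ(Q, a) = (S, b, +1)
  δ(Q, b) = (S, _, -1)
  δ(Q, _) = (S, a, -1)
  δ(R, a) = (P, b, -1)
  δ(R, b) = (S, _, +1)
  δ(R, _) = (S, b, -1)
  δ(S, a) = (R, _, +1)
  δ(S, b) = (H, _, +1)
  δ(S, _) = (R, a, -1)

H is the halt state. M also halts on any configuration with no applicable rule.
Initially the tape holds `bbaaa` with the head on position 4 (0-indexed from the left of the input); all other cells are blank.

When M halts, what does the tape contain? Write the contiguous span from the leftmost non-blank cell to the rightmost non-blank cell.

state=P head=4 tape=bbaa[a]__   (P,a)→(P,_,+1)
state=P head=5 tape=bbaa_[_]_   (P,_)→(S,b,-1)
state=S head=4 tape=bbaa[_]b_   (S,_)→(R,a,-1)
state=R head=3 tape=bba[a]ab_   (R,a)→(P,b,-1)
state=P head=2 tape=bb[a]bab_   (P,a)→(P,_,+1)
state=P head=3 tape=bb_[b]ab_   (P,b)→(S,b,-1)
state=S head=2 tape=bb[_]bab_   (S,_)→(R,a,-1)
state=R head=1 tape=b[b]abab_   (R,b)→(S,_,+1)
state=S head=2 tape=b_[a]bab_   (S,a)→(R,_,+1)
state=R head=3 tape=b__[b]ab_   (R,b)→(S,_,+1)
state=S head=4 tape=b___[a]b_   (S,a)→(R,_,+1)
state=R head=5 tape=b____[b]_   (R,b)→(S,_,+1)
state=S head=6 tape=b_____[_]   (S,_)→(R,a,-1)
state=R head=5 tape=b____[_]a   (R,_)→(S,b,-1)
state=S head=4 tape=b___[_]ba   (S,_)→(R,a,-1)
state=R head=3 tape=b__[_]aba   (R,_)→(S,b,-1)
state=S head=2 tape=b_[_]baba   (S,_)→(R,a,-1)
state=R head=1 tape=b[_]ababa   (R,_)→(S,b,-1)
state=S head=0 tape=[b]bababa   (S,b)→(H,_,+1)
state=H head=1 tape=_[b]ababa
The non-blank tape span at halt is bababa.

bababa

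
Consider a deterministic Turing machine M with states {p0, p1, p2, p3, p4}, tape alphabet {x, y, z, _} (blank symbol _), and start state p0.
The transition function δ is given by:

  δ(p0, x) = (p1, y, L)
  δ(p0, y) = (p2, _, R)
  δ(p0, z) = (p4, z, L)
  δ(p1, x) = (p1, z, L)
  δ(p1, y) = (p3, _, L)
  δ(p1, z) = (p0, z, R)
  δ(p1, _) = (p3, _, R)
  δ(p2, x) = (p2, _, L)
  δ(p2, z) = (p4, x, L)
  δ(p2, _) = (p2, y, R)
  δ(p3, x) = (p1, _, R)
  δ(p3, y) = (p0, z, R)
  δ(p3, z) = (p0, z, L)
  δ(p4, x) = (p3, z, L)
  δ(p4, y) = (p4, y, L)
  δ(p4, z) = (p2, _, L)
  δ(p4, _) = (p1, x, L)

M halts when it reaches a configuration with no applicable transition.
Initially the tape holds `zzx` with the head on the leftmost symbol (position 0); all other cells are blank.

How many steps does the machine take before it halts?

p0 | ___[z]zx   read z → write z, move L, go to p4
p4 | __[_]zzx   read _ → write x, move L, go to p1
p1 | _[_]xzzx   read _ → write _, move R, go to p3
p3 | __[x]zzx   read x → write _, move R, go to p1
p1 | ___[z]zx   read z → write z, move R, go to p0
p0 | ___z[z]x   read z → write z, move L, go to p4
p4 | ___[z]zx   read z → write _, move L, go to p2
p2 | __[_]_zx   read _ → write y, move R, go to p2
p2 | __y[_]zx   read _ → write y, move R, go to p2
p2 | __yy[z]x   read z → write x, move L, go to p4
p4 | __y[y]xx   read y → write y, move L, go to p4
p4 | __[y]yxx   read y → write y, move L, go to p4
p4 | _[_]yyxx   read _ → write x, move L, go to p1
p1 | [_]xyyxx   read _ → write _, move R, go to p3
p3 | _[x]yyxx   read x → write _, move R, go to p1
p1 | __[y]yxx   read y → write _, move L, go to p3
p3 | _[_]_yxx
M halts after 16 transitions.

16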